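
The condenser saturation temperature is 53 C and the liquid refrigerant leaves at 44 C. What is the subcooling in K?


Subcooling = T_cond - T_liquid
Subcooling = 53 - 44
Subcooling = 9 K

9


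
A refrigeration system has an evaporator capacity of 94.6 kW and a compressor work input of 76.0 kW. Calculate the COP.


COP = Q_evap / W
COP = 94.6 / 76.0
COP = 1.245

1.245


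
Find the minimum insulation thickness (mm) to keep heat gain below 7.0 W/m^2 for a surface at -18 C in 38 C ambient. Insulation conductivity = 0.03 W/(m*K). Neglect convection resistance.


dT = 38 - (-18) = 56 K
thickness = k * dT / q_max * 1000
thickness = 0.03 * 56 / 7.0 * 1000
thickness = 240.0 mm

240.0


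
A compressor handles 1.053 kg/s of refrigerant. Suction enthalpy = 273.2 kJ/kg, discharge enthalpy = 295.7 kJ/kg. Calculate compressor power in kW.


dh = 295.7 - 273.2 = 22.5 kJ/kg
W = m_dot * dh = 1.053 * 22.5 = 23.69 kW

23.69


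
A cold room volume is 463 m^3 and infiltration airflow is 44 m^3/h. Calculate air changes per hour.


ACH = flow / volume
ACH = 44 / 463
ACH = 0.095

0.095


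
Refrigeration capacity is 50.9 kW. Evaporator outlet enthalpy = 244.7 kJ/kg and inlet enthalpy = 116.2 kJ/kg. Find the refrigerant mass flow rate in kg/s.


dh = 244.7 - 116.2 = 128.5 kJ/kg
m_dot = Q / dh = 50.9 / 128.5 = 0.3961 kg/s

0.3961


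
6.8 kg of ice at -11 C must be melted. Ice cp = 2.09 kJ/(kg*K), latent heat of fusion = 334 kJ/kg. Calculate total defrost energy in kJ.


Sensible heat = cp * dT = 2.09 * 11 = 22.99 kJ/kg
Total per kg = 22.99 + 334 = 356.99 kJ/kg
Q = m * total = 6.8 * 356.99
Q = 2427.5 kJ

2427.5


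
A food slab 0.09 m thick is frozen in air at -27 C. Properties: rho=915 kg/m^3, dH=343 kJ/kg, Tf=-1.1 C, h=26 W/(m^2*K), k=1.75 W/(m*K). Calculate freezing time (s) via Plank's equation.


dT = -1.1 - (-27) = 25.9 K
term1 = a/(2h) = 0.09/(2*26) = 0.001730769231
term2 = a^2/(8k) = 0.09^2/(8*1.75) = 0.0005785714286
t = rho*dH*1000/dT * (term1 + term2)
t = 915*343*1000/25.9 * (0.001730769231 + 0.0005785714286)
t = 27984 s

27984


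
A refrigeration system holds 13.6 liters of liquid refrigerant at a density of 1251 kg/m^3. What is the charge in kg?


Charge = V * rho / 1000
Charge = 13.6 * 1251 / 1000
Charge = 17.01 kg

17.01


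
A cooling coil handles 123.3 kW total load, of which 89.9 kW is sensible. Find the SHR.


SHR = Q_sensible / Q_total
SHR = 89.9 / 123.3
SHR = 0.729

0.729


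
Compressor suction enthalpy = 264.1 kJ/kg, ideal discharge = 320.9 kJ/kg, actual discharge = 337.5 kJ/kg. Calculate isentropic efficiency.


dh_ideal = 320.9 - 264.1 = 56.8 kJ/kg
dh_actual = 337.5 - 264.1 = 73.4 kJ/kg
eta_s = dh_ideal / dh_actual = 56.8 / 73.4
eta_s = 0.7738

0.7738


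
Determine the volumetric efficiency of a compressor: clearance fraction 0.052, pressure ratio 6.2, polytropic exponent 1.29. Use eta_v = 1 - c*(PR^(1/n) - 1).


PR^(1/n) = 6.2^(1/1.29) = 4.11393214
eta_v = 1 - 0.052 * (4.11393214 - 1)
eta_v = 0.8381

0.8381


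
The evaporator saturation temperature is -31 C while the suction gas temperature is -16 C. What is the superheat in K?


Superheat = T_suction - T_evap
Superheat = -16 - (-31)
Superheat = 15 K

15


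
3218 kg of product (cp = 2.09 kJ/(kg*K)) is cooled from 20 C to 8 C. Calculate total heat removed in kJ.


dT = 20 - (8) = 12 K
Q = m * cp * dT = 3218 * 2.09 * 12
Q = 80707 kJ

80707


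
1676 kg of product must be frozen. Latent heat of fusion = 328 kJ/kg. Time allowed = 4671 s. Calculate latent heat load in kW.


Q_lat = m * h_fg / t
Q_lat = 1676 * 328 / 4671
Q_lat = 117.69 kW

117.69


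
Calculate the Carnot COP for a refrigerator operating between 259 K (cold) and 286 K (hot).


dT = 286 - 259 = 27 K
COP_carnot = T_cold / dT = 259 / 27
COP_carnot = 9.593

9.593


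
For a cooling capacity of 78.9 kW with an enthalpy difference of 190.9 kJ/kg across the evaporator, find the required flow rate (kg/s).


m_dot = Q / dh
m_dot = 78.9 / 190.9
m_dot = 0.4133 kg/s

0.4133


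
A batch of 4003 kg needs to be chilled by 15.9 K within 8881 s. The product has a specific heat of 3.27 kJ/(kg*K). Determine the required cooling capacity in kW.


Q = m * cp * dT / t
Q = 4003 * 3.27 * 15.9 / 8881
Q = 23.435 kW

23.435


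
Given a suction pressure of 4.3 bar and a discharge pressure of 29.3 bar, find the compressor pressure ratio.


PR = P_high / P_low
PR = 29.3 / 4.3
PR = 6.814

6.814


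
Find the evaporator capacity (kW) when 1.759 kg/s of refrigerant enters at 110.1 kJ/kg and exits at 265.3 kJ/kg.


dh = 265.3 - 110.1 = 155.2 kJ/kg
Q_evap = m_dot * dh = 1.759 * 155.2
Q_evap = 273.0 kW

273.0


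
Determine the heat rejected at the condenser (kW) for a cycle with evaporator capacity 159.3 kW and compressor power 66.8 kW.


Q_cond = Q_evap + W
Q_cond = 159.3 + 66.8
Q_cond = 226.1 kW

226.1


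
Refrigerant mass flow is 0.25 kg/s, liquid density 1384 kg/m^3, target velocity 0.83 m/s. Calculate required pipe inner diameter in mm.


A = m_dot / (rho * v) = 0.25 / (1384 * 0.83) = 0.0002176335399 m^2
d = sqrt(4*A/pi) * 1000
d = 16.6 mm

16.6


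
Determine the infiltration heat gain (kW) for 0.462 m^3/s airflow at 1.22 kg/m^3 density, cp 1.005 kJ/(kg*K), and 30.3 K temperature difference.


Q = V_dot * rho * cp * dT
Q = 0.462 * 1.22 * 1.005 * 30.3
Q = 17.164 kW

17.164


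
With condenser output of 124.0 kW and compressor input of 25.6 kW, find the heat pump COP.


COP_hp = Q_cond / W
COP_hp = 124.0 / 25.6
COP_hp = 4.844

4.844


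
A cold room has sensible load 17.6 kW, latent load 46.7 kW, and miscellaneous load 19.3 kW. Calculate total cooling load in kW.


Q_total = Q_s + Q_l + Q_misc
Q_total = 17.6 + 46.7 + 19.3
Q_total = 83.6 kW

83.6


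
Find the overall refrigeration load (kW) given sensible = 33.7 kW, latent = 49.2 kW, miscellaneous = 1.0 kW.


Q_total = Q_s + Q_l + Q_misc
Q_total = 33.7 + 49.2 + 1.0
Q_total = 83.9 kW

83.9


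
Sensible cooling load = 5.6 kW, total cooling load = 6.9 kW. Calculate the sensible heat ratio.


SHR = Q_sensible / Q_total
SHR = 5.6 / 6.9
SHR = 0.812

0.812


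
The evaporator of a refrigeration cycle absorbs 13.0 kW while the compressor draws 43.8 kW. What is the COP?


COP = Q_evap / W
COP = 13.0 / 43.8
COP = 0.297

0.297


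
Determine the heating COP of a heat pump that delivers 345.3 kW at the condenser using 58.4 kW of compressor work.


COP_hp = Q_cond / W
COP_hp = 345.3 / 58.4
COP_hp = 5.913

5.913


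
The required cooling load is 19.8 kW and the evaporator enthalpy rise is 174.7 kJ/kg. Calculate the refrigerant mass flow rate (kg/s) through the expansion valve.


m_dot = Q / dh
m_dot = 19.8 / 174.7
m_dot = 0.1133 kg/s

0.1133


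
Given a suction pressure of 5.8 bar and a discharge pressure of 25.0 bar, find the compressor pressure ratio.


PR = P_high / P_low
PR = 25.0 / 5.8
PR = 4.31

4.31


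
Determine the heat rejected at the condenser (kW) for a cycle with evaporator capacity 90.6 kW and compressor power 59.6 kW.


Q_cond = Q_evap + W
Q_cond = 90.6 + 59.6
Q_cond = 150.2 kW

150.2


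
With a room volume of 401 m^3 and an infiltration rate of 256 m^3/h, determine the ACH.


ACH = flow / volume
ACH = 256 / 401
ACH = 0.638

0.638


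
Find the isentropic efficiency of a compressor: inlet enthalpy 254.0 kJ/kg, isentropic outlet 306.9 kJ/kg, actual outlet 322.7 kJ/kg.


dh_ideal = 306.9 - 254.0 = 52.9 kJ/kg
dh_actual = 322.7 - 254.0 = 68.7 kJ/kg
eta_s = dh_ideal / dh_actual = 52.9 / 68.7
eta_s = 0.77

0.77


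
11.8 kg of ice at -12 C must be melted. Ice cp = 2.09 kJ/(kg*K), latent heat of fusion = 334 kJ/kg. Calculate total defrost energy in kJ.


Sensible heat = cp * dT = 2.09 * 12 = 25.08 kJ/kg
Total per kg = 25.08 + 334 = 359.08 kJ/kg
Q = m * total = 11.8 * 359.08
Q = 4237.1 kJ

4237.1


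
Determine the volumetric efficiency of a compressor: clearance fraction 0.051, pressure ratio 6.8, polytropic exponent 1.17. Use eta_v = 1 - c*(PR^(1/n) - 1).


PR^(1/n) = 6.8^(1/1.17) = 5.14690413
eta_v = 1 - 0.051 * (5.14690413 - 1)
eta_v = 0.7885

0.7885


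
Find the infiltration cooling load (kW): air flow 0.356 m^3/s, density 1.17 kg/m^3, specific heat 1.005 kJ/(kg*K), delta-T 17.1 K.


Q = V_dot * rho * cp * dT
Q = 0.356 * 1.17 * 1.005 * 17.1
Q = 7.158 kW

7.158


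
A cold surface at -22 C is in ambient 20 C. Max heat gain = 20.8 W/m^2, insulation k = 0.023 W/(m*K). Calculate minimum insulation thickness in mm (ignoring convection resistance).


dT = 20 - (-22) = 42 K
thickness = k * dT / q_max * 1000
thickness = 0.023 * 42 / 20.8 * 1000
thickness = 46.4 mm

46.4


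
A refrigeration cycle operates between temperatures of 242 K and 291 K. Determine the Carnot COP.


dT = 291 - 242 = 49 K
COP_carnot = T_cold / dT = 242 / 49
COP_carnot = 4.939

4.939


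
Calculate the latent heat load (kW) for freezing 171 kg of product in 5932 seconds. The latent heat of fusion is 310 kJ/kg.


Q_lat = m * h_fg / t
Q_lat = 171 * 310 / 5932
Q_lat = 8.94 kW

8.94


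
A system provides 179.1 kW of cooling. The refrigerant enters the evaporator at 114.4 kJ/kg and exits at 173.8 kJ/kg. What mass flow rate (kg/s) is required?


dh = 173.8 - 114.4 = 59.4 kJ/kg
m_dot = Q / dh = 179.1 / 59.4 = 3.0152 kg/s

3.0152


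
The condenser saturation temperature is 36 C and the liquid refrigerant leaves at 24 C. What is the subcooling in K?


Subcooling = T_cond - T_liquid
Subcooling = 36 - 24
Subcooling = 12 K

12


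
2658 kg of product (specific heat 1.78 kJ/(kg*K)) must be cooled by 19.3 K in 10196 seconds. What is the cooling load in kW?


Q = m * cp * dT / t
Q = 2658 * 1.78 * 19.3 / 10196
Q = 8.956 kW

8.956


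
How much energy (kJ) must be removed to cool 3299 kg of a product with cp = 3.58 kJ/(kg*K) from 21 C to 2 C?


dT = 21 - (2) = 19 K
Q = m * cp * dT = 3299 * 3.58 * 19
Q = 224398 kJ

224398


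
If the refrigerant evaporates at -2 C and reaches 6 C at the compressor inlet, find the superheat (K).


Superheat = T_suction - T_evap
Superheat = 6 - (-2)
Superheat = 8 K

8


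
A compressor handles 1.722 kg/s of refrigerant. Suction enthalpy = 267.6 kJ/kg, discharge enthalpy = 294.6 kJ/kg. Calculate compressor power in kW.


dh = 294.6 - 267.6 = 27.0 kJ/kg
W = m_dot * dh = 1.722 * 27.0 = 46.49 kW

46.49


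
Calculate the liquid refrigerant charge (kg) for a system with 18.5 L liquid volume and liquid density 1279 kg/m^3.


Charge = V * rho / 1000
Charge = 18.5 * 1279 / 1000
Charge = 23.66 kg

23.66


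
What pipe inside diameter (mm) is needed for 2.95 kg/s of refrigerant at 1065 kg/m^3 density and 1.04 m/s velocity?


A = m_dot / (rho * v) = 2.95 / (1065 * 1.04) = 0.002663416396 m^2
d = sqrt(4*A/pi) * 1000
d = 58.2 mm

58.2


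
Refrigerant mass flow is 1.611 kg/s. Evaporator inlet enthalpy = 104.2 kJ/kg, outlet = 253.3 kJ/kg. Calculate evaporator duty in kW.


dh = 253.3 - 104.2 = 149.1 kJ/kg
Q_evap = m_dot * dh = 1.611 * 149.1
Q_evap = 240.2 kW

240.2


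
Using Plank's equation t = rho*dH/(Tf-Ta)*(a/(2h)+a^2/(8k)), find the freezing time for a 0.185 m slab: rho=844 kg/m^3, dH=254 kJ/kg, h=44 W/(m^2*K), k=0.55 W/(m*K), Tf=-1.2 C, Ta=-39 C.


dT = -1.2 - (-39) = 37.8 K
term1 = a/(2h) = 0.185/(2*44) = 0.002102272727
term2 = a^2/(8k) = 0.185^2/(8*0.55) = 0.007778409091
t = rho*dH*1000/dT * (term1 + term2)
t = 844*254*1000/37.8 * (0.002102272727 + 0.007778409091)
t = 56037 s

56037


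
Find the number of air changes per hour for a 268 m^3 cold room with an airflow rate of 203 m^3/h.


ACH = flow / volume
ACH = 203 / 268
ACH = 0.757

0.757


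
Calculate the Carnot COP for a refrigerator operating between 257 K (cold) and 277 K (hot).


dT = 277 - 257 = 20 K
COP_carnot = T_cold / dT = 257 / 20
COP_carnot = 12.85

12.85


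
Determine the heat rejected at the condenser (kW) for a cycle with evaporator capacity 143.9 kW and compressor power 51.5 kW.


Q_cond = Q_evap + W
Q_cond = 143.9 + 51.5
Q_cond = 195.4 kW

195.4


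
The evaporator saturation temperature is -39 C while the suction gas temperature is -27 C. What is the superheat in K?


Superheat = T_suction - T_evap
Superheat = -27 - (-39)
Superheat = 12 K

12


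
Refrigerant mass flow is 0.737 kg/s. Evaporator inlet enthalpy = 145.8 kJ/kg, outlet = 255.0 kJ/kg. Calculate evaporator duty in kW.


dh = 255.0 - 145.8 = 109.2 kJ/kg
Q_evap = m_dot * dh = 0.737 * 109.2
Q_evap = 80.48 kW

80.48


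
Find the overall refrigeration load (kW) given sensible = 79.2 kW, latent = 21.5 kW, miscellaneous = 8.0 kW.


Q_total = Q_s + Q_l + Q_misc
Q_total = 79.2 + 21.5 + 8.0
Q_total = 108.7 kW

108.7


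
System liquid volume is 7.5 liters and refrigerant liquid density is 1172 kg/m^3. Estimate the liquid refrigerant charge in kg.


Charge = V * rho / 1000
Charge = 7.5 * 1172 / 1000
Charge = 8.79 kg

8.79


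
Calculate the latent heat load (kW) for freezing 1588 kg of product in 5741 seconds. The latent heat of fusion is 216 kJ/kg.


Q_lat = m * h_fg / t
Q_lat = 1588 * 216 / 5741
Q_lat = 59.75 kW

59.75


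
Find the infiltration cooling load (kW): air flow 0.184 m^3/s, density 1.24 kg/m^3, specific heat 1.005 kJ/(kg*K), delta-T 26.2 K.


Q = V_dot * rho * cp * dT
Q = 0.184 * 1.24 * 1.005 * 26.2
Q = 6.008 kW

6.008


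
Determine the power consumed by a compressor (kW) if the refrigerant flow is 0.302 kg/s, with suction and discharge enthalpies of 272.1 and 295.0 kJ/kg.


dh = 295.0 - 272.1 = 22.9 kJ/kg
W = m_dot * dh = 0.302 * 22.9 = 6.92 kW

6.92


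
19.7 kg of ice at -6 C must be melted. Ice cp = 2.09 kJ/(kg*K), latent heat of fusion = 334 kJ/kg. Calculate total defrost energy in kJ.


Sensible heat = cp * dT = 2.09 * 6 = 12.54 kJ/kg
Total per kg = 12.54 + 334 = 346.54 kJ/kg
Q = m * total = 19.7 * 346.54
Q = 6826.8 kJ

6826.8


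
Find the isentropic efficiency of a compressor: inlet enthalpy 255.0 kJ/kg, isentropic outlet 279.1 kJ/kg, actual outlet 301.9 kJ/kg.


dh_ideal = 279.1 - 255.0 = 24.1 kJ/kg
dh_actual = 301.9 - 255.0 = 46.9 kJ/kg
eta_s = dh_ideal / dh_actual = 24.1 / 46.9
eta_s = 0.5139

0.5139


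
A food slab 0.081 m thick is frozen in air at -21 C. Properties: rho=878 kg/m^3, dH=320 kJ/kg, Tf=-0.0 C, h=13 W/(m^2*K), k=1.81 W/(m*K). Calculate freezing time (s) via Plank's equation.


dT = -0.0 - (-21) = 21.0 K
term1 = a/(2h) = 0.081/(2*13) = 0.003115384615
term2 = a^2/(8k) = 0.081^2/(8*1.81) = 0.0004531077348
t = rho*dH*1000/dT * (term1 + term2)
t = 878*320*1000/21.0 * (0.003115384615 + 0.0004531077348)
t = 47743 s

47743


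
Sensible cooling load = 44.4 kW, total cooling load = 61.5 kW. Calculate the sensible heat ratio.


SHR = Q_sensible / Q_total
SHR = 44.4 / 61.5
SHR = 0.722

0.722


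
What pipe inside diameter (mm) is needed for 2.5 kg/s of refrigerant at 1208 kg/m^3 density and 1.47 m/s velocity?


A = m_dot / (rho * v) = 2.5 / (1208 * 1.47) = 0.001407847907 m^2
d = sqrt(4*A/pi) * 1000
d = 42.3 mm

42.3


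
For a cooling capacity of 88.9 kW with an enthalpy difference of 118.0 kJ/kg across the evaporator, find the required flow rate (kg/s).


m_dot = Q / dh
m_dot = 88.9 / 118.0
m_dot = 0.7534 kg/s

0.7534


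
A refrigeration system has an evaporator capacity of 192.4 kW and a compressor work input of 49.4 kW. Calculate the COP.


COP = Q_evap / W
COP = 192.4 / 49.4
COP = 3.895

3.895


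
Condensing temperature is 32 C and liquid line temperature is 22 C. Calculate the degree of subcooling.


Subcooling = T_cond - T_liquid
Subcooling = 32 - 22
Subcooling = 10 K

10


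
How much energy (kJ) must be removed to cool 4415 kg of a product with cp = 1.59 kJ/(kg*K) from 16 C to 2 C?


dT = 16 - (2) = 14 K
Q = m * cp * dT = 4415 * 1.59 * 14
Q = 98278 kJ

98278


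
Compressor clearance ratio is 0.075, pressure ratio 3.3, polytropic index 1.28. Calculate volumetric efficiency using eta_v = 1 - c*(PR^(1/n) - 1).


PR^(1/n) = 3.3^(1/1.28) = 2.54149357
eta_v = 1 - 0.075 * (2.54149357 - 1)
eta_v = 0.8844

0.8844


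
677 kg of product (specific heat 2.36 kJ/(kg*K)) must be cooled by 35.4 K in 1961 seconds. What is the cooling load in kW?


Q = m * cp * dT / t
Q = 677 * 2.36 * 35.4 / 1961
Q = 28.842 kW

28.842


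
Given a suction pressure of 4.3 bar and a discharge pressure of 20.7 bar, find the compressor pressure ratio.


PR = P_high / P_low
PR = 20.7 / 4.3
PR = 4.814

4.814


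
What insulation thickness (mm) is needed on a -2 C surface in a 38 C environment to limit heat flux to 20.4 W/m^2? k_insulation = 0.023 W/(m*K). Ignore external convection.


dT = 38 - (-2) = 40 K
thickness = k * dT / q_max * 1000
thickness = 0.023 * 40 / 20.4 * 1000
thickness = 45.1 mm

45.1


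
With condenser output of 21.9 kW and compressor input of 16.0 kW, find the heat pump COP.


COP_hp = Q_cond / W
COP_hp = 21.9 / 16.0
COP_hp = 1.369

1.369


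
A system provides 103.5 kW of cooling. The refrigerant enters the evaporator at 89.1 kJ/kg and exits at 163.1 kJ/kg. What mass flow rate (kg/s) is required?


dh = 163.1 - 89.1 = 74.0 kJ/kg
m_dot = Q / dh = 103.5 / 74.0 = 1.3986 kg/s

1.3986


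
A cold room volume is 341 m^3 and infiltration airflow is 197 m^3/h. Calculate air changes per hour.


ACH = flow / volume
ACH = 197 / 341
ACH = 0.578

0.578


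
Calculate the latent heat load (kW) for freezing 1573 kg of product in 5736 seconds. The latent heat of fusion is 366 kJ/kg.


Q_lat = m * h_fg / t
Q_lat = 1573 * 366 / 5736
Q_lat = 100.37 kW

100.37


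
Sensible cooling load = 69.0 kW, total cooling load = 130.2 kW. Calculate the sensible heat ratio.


SHR = Q_sensible / Q_total
SHR = 69.0 / 130.2
SHR = 0.53

0.53


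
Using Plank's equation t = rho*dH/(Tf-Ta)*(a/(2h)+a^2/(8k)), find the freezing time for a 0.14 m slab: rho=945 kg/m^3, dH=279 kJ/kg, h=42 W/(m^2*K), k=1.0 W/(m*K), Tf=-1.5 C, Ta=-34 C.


dT = -1.5 - (-34) = 32.5 K
term1 = a/(2h) = 0.14/(2*42) = 0.001666666667
term2 = a^2/(8k) = 0.14^2/(8*1.0) = 0.00245
t = rho*dH*1000/dT * (term1 + term2)
t = 945*279*1000/32.5 * (0.001666666667 + 0.00245)
t = 33396 s

33396


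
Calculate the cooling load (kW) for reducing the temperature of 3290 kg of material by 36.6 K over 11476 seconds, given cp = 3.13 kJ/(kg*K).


Q = m * cp * dT / t
Q = 3290 * 3.13 * 36.6 / 11476
Q = 32.842 kW

32.842


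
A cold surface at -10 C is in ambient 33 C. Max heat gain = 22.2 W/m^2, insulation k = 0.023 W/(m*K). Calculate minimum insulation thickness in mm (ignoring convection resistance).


dT = 33 - (-10) = 43 K
thickness = k * dT / q_max * 1000
thickness = 0.023 * 43 / 22.2 * 1000
thickness = 44.5 mm

44.5


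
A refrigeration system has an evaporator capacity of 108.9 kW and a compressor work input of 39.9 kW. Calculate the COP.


COP = Q_evap / W
COP = 108.9 / 39.9
COP = 2.729

2.729


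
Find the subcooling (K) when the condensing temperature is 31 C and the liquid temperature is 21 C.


Subcooling = T_cond - T_liquid
Subcooling = 31 - 21
Subcooling = 10 K

10


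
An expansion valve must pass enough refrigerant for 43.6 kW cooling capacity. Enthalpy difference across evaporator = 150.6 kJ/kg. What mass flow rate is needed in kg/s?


m_dot = Q / dh
m_dot = 43.6 / 150.6
m_dot = 0.2895 kg/s

0.2895


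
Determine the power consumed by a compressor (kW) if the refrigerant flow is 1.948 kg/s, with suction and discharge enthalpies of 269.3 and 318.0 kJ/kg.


dh = 318.0 - 269.3 = 48.7 kJ/kg
W = m_dot * dh = 1.948 * 48.7 = 94.87 kW

94.87


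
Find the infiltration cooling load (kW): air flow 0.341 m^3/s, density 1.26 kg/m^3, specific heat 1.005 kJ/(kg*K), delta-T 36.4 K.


Q = V_dot * rho * cp * dT
Q = 0.341 * 1.26 * 1.005 * 36.4
Q = 15.718 kW

15.718


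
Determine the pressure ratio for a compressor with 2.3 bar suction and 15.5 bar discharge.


PR = P_high / P_low
PR = 15.5 / 2.3
PR = 6.739

6.739


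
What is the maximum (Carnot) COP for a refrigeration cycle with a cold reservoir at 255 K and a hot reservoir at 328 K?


dT = 328 - 255 = 73 K
COP_carnot = T_cold / dT = 255 / 73
COP_carnot = 3.493

3.493


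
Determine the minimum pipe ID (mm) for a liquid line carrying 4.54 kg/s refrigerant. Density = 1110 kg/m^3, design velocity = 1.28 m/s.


A = m_dot / (rho * v) = 4.54 / (1110 * 1.28) = 0.003195382883 m^2
d = sqrt(4*A/pi) * 1000
d = 63.8 mm

63.8


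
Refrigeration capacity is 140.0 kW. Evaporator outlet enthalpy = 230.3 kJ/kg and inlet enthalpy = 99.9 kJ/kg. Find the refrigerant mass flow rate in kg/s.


dh = 230.3 - 99.9 = 130.4 kJ/kg
m_dot = Q / dh = 140.0 / 130.4 = 1.0736 kg/s

1.0736


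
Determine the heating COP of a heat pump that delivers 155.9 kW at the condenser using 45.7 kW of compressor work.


COP_hp = Q_cond / W
COP_hp = 155.9 / 45.7
COP_hp = 3.411

3.411


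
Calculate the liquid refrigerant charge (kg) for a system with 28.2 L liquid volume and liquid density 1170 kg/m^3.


Charge = V * rho / 1000
Charge = 28.2 * 1170 / 1000
Charge = 32.99 kg

32.99


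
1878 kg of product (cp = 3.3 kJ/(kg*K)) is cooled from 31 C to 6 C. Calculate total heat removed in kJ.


dT = 31 - (6) = 25 K
Q = m * cp * dT = 1878 * 3.3 * 25
Q = 154935 kJ

154935


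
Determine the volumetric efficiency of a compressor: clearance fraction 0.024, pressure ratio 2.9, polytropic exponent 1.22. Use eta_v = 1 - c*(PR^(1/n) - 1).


PR^(1/n) = 2.9^(1/1.22) = 2.39339706
eta_v = 1 - 0.024 * (2.39339706 - 1)
eta_v = 0.9666

0.9666


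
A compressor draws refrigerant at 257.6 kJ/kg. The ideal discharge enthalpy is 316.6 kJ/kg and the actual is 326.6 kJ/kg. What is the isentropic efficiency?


dh_ideal = 316.6 - 257.6 = 59.0 kJ/kg
dh_actual = 326.6 - 257.6 = 69.0 kJ/kg
eta_s = dh_ideal / dh_actual = 59.0 / 69.0
eta_s = 0.8551

0.8551


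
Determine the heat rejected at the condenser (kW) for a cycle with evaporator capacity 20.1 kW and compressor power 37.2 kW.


Q_cond = Q_evap + W
Q_cond = 20.1 + 37.2
Q_cond = 57.3 kW

57.3


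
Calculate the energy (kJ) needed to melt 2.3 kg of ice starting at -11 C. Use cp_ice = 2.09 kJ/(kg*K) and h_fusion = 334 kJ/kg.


Sensible heat = cp * dT = 2.09 * 11 = 22.99 kJ/kg
Total per kg = 22.99 + 334 = 356.99 kJ/kg
Q = m * total = 2.3 * 356.99
Q = 821.1 kJ

821.1


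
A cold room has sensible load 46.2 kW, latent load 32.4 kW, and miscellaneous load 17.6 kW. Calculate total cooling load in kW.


Q_total = Q_s + Q_l + Q_misc
Q_total = 46.2 + 32.4 + 17.6
Q_total = 96.2 kW

96.2


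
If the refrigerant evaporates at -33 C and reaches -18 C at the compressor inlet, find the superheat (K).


Superheat = T_suction - T_evap
Superheat = -18 - (-33)
Superheat = 15 K

15


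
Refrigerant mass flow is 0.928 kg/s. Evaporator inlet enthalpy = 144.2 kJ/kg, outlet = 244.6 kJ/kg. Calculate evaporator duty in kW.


dh = 244.6 - 144.2 = 100.4 kJ/kg
Q_evap = m_dot * dh = 0.928 * 100.4
Q_evap = 93.17 kW

93.17


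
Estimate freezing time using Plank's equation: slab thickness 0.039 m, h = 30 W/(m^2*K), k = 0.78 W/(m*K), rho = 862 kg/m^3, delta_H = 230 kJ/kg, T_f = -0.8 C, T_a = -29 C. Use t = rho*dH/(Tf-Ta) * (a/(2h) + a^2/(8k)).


dT = -0.8 - (-29) = 28.2 K
term1 = a/(2h) = 0.039/(2*30) = 0.00065
term2 = a^2/(8k) = 0.039^2/(8*0.78) = 0.00024375
t = rho*dH*1000/dT * (term1 + term2)
t = 862*230*1000/28.2 * (0.00065 + 0.00024375)
t = 6284 s

6284


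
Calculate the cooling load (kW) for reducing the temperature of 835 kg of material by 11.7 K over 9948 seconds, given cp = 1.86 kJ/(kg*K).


Q = m * cp * dT / t
Q = 835 * 1.86 * 11.7 / 9948
Q = 1.827 kW

1.827


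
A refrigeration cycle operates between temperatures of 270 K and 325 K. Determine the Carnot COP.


dT = 325 - 270 = 55 K
COP_carnot = T_cold / dT = 270 / 55
COP_carnot = 4.909

4.909


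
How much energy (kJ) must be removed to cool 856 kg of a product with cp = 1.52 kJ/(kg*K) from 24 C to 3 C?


dT = 24 - (3) = 21 K
Q = m * cp * dT = 856 * 1.52 * 21
Q = 27324 kJ

27324


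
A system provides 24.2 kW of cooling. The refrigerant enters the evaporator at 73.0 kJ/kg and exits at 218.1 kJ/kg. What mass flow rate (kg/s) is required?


dh = 218.1 - 73.0 = 145.1 kJ/kg
m_dot = Q / dh = 24.2 / 145.1 = 0.1668 kg/s

0.1668


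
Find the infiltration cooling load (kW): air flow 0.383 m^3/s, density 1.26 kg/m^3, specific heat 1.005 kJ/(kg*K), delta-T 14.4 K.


Q = V_dot * rho * cp * dT
Q = 0.383 * 1.26 * 1.005 * 14.4
Q = 6.984 kW

6.984


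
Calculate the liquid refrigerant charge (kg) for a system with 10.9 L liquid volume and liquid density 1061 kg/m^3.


Charge = V * rho / 1000
Charge = 10.9 * 1061 / 1000
Charge = 11.56 kg

11.56


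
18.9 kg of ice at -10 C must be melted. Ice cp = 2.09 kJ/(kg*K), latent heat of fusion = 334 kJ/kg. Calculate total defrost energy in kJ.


Sensible heat = cp * dT = 2.09 * 10 = 20.9 kJ/kg
Total per kg = 20.9 + 334 = 354.9 kJ/kg
Q = m * total = 18.9 * 354.9
Q = 6707.6 kJ

6707.6


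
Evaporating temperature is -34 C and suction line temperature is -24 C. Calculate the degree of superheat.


Superheat = T_suction - T_evap
Superheat = -24 - (-34)
Superheat = 10 K

10


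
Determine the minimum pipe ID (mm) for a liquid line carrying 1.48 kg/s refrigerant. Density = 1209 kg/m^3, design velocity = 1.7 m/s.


A = m_dot / (rho * v) = 1.48 / (1209 * 1.7) = 0.0007200895246 m^2
d = sqrt(4*A/pi) * 1000
d = 30.3 mm

30.3


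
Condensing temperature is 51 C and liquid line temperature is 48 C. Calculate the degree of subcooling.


Subcooling = T_cond - T_liquid
Subcooling = 51 - 48
Subcooling = 3 K

3


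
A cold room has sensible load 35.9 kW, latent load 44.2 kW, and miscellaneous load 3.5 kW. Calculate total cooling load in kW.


Q_total = Q_s + Q_l + Q_misc
Q_total = 35.9 + 44.2 + 3.5
Q_total = 83.6 kW

83.6


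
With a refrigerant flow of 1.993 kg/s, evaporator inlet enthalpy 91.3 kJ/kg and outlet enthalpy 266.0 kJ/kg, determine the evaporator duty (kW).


dh = 266.0 - 91.3 = 174.7 kJ/kg
Q_evap = m_dot * dh = 1.993 * 174.7
Q_evap = 348.18 kW

348.18


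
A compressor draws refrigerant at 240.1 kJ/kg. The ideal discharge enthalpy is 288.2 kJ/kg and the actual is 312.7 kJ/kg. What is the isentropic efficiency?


dh_ideal = 288.2 - 240.1 = 48.1 kJ/kg
dh_actual = 312.7 - 240.1 = 72.6 kJ/kg
eta_s = dh_ideal / dh_actual = 48.1 / 72.6
eta_s = 0.6625

0.6625


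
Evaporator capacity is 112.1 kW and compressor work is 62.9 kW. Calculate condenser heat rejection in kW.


Q_cond = Q_evap + W
Q_cond = 112.1 + 62.9
Q_cond = 175.0 kW

175.0


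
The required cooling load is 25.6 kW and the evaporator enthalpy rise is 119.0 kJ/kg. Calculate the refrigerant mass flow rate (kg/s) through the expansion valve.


m_dot = Q / dh
m_dot = 25.6 / 119.0
m_dot = 0.2151 kg/s

0.2151


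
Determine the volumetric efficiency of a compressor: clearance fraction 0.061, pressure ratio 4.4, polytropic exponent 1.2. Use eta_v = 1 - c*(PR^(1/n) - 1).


PR^(1/n) = 4.4^(1/1.2) = 3.43724559
eta_v = 1 - 0.061 * (3.43724559 - 1)
eta_v = 0.8513

0.8513


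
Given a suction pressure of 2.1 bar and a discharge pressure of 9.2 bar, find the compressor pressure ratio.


PR = P_high / P_low
PR = 9.2 / 2.1
PR = 4.381

4.381


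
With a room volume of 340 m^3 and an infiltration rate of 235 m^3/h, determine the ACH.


ACH = flow / volume
ACH = 235 / 340
ACH = 0.691

0.691


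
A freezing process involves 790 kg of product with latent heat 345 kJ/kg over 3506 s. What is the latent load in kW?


Q_lat = m * h_fg / t
Q_lat = 790 * 345 / 3506
Q_lat = 77.74 kW

77.74


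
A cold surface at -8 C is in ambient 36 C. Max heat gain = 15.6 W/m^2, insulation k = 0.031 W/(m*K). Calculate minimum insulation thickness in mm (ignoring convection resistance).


dT = 36 - (-8) = 44 K
thickness = k * dT / q_max * 1000
thickness = 0.031 * 44 / 15.6 * 1000
thickness = 87.4 mm

87.4


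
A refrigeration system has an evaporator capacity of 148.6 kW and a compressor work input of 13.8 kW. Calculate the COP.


COP = Q_evap / W
COP = 148.6 / 13.8
COP = 10.768

10.768


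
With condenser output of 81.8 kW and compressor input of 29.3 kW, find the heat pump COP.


COP_hp = Q_cond / W
COP_hp = 81.8 / 29.3
COP_hp = 2.792

2.792


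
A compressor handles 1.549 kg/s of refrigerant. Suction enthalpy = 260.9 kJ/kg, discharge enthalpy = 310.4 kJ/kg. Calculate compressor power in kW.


dh = 310.4 - 260.9 = 49.5 kJ/kg
W = m_dot * dh = 1.549 * 49.5 = 76.68 kW

76.68


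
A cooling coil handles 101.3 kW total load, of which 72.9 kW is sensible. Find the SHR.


SHR = Q_sensible / Q_total
SHR = 72.9 / 101.3
SHR = 0.72

0.72


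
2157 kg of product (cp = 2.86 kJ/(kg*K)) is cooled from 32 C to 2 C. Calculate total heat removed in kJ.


dT = 32 - (2) = 30 K
Q = m * cp * dT = 2157 * 2.86 * 30
Q = 185071 kJ

185071


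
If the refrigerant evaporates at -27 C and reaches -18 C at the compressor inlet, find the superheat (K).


Superheat = T_suction - T_evap
Superheat = -18 - (-27)
Superheat = 9 K

9


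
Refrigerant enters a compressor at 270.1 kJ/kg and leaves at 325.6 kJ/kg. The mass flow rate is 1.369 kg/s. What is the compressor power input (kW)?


dh = 325.6 - 270.1 = 55.5 kJ/kg
W = m_dot * dh = 1.369 * 55.5 = 75.98 kW

75.98


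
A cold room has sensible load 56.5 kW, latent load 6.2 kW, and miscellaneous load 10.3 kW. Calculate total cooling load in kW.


Q_total = Q_s + Q_l + Q_misc
Q_total = 56.5 + 6.2 + 10.3
Q_total = 73.0 kW

73.0


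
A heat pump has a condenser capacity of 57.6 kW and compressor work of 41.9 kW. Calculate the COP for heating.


COP_hp = Q_cond / W
COP_hp = 57.6 / 41.9
COP_hp = 1.375

1.375


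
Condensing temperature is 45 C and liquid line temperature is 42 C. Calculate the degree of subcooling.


Subcooling = T_cond - T_liquid
Subcooling = 45 - 42
Subcooling = 3 K

3


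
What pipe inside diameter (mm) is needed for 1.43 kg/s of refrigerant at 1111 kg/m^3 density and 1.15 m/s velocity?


A = m_dot / (rho * v) = 1.43 / (1111 * 1.15) = 0.001119242359 m^2
d = sqrt(4*A/pi) * 1000
d = 37.8 mm

37.8


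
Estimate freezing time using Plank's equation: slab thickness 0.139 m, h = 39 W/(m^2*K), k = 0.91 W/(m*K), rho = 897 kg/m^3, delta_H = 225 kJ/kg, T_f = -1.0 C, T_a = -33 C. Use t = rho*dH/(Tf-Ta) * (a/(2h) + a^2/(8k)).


dT = -1.0 - (-33) = 32.0 K
term1 = a/(2h) = 0.139/(2*39) = 0.001782051282
term2 = a^2/(8k) = 0.139^2/(8*0.91) = 0.002653983516
t = rho*dH*1000/dT * (term1 + term2)
t = 897*225*1000/32.0 * (0.001782051282 + 0.002653983516)
t = 27978 s

27978


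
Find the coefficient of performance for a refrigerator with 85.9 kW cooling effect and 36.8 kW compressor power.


COP = Q_evap / W
COP = 85.9 / 36.8
COP = 2.334

2.334


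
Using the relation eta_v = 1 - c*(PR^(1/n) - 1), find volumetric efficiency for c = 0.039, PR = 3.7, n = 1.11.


PR^(1/n) = 3.7^(1/1.11) = 3.25007546
eta_v = 1 - 0.039 * (3.25007546 - 1)
eta_v = 0.9122

0.9122


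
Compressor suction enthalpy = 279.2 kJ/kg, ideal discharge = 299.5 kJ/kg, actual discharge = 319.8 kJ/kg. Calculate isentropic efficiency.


dh_ideal = 299.5 - 279.2 = 20.3 kJ/kg
dh_actual = 319.8 - 279.2 = 40.6 kJ/kg
eta_s = dh_ideal / dh_actual = 20.3 / 40.6
eta_s = 0.5

0.5


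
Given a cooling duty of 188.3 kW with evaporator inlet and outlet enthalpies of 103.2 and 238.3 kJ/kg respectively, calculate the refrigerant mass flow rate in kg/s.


dh = 238.3 - 103.2 = 135.1 kJ/kg
m_dot = Q / dh = 188.3 / 135.1 = 1.3938 kg/s

1.3938


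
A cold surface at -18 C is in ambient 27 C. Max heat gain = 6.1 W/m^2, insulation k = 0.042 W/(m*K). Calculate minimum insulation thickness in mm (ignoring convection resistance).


dT = 27 - (-18) = 45 K
thickness = k * dT / q_max * 1000
thickness = 0.042 * 45 / 6.1 * 1000
thickness = 309.8 mm

309.8


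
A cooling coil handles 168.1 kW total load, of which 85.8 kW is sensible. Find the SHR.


SHR = Q_sensible / Q_total
SHR = 85.8 / 168.1
SHR = 0.51

0.51


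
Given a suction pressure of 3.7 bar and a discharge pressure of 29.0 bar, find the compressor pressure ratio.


PR = P_high / P_low
PR = 29.0 / 3.7
PR = 7.838

7.838


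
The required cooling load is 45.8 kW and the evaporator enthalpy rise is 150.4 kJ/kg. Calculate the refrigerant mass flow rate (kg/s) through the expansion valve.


m_dot = Q / dh
m_dot = 45.8 / 150.4
m_dot = 0.3045 kg/s

0.3045


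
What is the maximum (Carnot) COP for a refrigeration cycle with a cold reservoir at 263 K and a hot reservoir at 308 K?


dT = 308 - 263 = 45 K
COP_carnot = T_cold / dT = 263 / 45
COP_carnot = 5.844

5.844


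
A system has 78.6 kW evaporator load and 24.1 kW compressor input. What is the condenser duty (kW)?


Q_cond = Q_evap + W
Q_cond = 78.6 + 24.1
Q_cond = 102.7 kW

102.7


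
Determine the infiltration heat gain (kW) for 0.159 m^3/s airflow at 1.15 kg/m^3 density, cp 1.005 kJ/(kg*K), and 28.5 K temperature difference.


Q = V_dot * rho * cp * dT
Q = 0.159 * 1.15 * 1.005 * 28.5
Q = 5.237 kW

5.237


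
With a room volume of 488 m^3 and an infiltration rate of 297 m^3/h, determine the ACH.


ACH = flow / volume
ACH = 297 / 488
ACH = 0.609

0.609


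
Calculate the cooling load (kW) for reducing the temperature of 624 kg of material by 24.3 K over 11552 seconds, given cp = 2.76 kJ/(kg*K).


Q = m * cp * dT / t
Q = 624 * 2.76 * 24.3 / 11552
Q = 3.623 kW

3.623


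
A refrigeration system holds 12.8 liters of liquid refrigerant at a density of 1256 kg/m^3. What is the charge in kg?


Charge = V * rho / 1000
Charge = 12.8 * 1256 / 1000
Charge = 16.08 kg

16.08


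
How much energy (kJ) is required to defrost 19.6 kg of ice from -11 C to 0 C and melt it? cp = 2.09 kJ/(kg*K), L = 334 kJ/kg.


Sensible heat = cp * dT = 2.09 * 11 = 22.99 kJ/kg
Total per kg = 22.99 + 334 = 356.99 kJ/kg
Q = m * total = 19.6 * 356.99
Q = 6997.0 kJ

6997.0


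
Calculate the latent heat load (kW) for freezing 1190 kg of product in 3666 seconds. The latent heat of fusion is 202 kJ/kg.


Q_lat = m * h_fg / t
Q_lat = 1190 * 202 / 3666
Q_lat = 65.57 kW

65.57


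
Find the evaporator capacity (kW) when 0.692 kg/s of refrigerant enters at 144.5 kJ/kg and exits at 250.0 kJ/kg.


dh = 250.0 - 144.5 = 105.5 kJ/kg
Q_evap = m_dot * dh = 0.692 * 105.5
Q_evap = 73.01 kW

73.01


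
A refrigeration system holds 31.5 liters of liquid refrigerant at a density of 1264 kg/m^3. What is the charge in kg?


Charge = V * rho / 1000
Charge = 31.5 * 1264 / 1000
Charge = 39.82 kg

39.82


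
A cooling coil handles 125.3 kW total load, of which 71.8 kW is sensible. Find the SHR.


SHR = Q_sensible / Q_total
SHR = 71.8 / 125.3
SHR = 0.573

0.573


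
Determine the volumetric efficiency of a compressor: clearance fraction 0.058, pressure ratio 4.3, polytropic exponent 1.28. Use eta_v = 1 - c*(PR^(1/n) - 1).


PR^(1/n) = 4.3^(1/1.28) = 3.12533972
eta_v = 1 - 0.058 * (3.12533972 - 1)
eta_v = 0.8767

0.8767


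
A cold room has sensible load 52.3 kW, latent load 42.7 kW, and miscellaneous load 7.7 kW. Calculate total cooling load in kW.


Q_total = Q_s + Q_l + Q_misc
Q_total = 52.3 + 42.7 + 7.7
Q_total = 102.7 kW

102.7


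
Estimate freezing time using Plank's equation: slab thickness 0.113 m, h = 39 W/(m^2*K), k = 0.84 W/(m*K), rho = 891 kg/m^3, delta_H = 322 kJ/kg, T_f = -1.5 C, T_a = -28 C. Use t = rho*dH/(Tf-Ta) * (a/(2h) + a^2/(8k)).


dT = -1.5 - (-28) = 26.5 K
term1 = a/(2h) = 0.113/(2*39) = 0.001448717949
term2 = a^2/(8k) = 0.113^2/(8*0.84) = 0.00190014881
t = rho*dH*1000/dT * (term1 + term2)
t = 891*322*1000/26.5 * (0.001448717949 + 0.00190014881)
t = 36256 s

36256


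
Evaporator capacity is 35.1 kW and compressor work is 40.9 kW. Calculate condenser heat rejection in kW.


Q_cond = Q_evap + W
Q_cond = 35.1 + 40.9
Q_cond = 76.0 kW

76.0


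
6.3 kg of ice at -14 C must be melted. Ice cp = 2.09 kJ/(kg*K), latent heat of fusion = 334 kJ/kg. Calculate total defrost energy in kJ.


Sensible heat = cp * dT = 2.09 * 14 = 29.26 kJ/kg
Total per kg = 29.26 + 334 = 363.26 kJ/kg
Q = m * total = 6.3 * 363.26
Q = 2288.5 kJ

2288.5


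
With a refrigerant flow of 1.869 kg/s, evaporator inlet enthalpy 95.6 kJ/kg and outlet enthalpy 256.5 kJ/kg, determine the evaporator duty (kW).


dh = 256.5 - 95.6 = 160.9 kJ/kg
Q_evap = m_dot * dh = 1.869 * 160.9
Q_evap = 300.72 kW

300.72


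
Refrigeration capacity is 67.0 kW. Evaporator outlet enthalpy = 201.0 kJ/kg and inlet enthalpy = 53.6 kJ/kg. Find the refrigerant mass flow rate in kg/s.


dh = 201.0 - 53.6 = 147.4 kJ/kg
m_dot = Q / dh = 67.0 / 147.4 = 0.4545 kg/s

0.4545


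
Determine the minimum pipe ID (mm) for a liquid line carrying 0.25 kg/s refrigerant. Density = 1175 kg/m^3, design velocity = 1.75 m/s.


A = m_dot / (rho * v) = 0.25 / (1175 * 1.75) = 0.0001215805471 m^2
d = sqrt(4*A/pi) * 1000
d = 12.4 mm

12.4


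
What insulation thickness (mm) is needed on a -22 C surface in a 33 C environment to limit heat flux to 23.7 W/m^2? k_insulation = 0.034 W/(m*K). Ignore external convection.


dT = 33 - (-22) = 55 K
thickness = k * dT / q_max * 1000
thickness = 0.034 * 55 / 23.7 * 1000
thickness = 78.9 mm

78.9


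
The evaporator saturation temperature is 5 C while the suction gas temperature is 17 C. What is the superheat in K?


Superheat = T_suction - T_evap
Superheat = 17 - (5)
Superheat = 12 K

12


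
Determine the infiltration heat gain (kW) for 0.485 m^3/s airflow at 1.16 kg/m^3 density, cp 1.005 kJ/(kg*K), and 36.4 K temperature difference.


Q = V_dot * rho * cp * dT
Q = 0.485 * 1.16 * 1.005 * 36.4
Q = 20.581 kW

20.581


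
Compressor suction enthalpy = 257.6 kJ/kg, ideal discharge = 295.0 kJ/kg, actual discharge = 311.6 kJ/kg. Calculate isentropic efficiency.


dh_ideal = 295.0 - 257.6 = 37.4 kJ/kg
dh_actual = 311.6 - 257.6 = 54.0 kJ/kg
eta_s = dh_ideal / dh_actual = 37.4 / 54.0
eta_s = 0.6926

0.6926


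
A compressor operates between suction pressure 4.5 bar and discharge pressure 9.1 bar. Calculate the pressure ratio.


PR = P_high / P_low
PR = 9.1 / 4.5
PR = 2.022

2.022


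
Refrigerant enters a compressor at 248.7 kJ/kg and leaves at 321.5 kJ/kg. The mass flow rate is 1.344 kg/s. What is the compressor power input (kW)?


dh = 321.5 - 248.7 = 72.8 kJ/kg
W = m_dot * dh = 1.344 * 72.8 = 97.84 kW

97.84


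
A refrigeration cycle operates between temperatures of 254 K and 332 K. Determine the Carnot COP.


dT = 332 - 254 = 78 K
COP_carnot = T_cold / dT = 254 / 78
COP_carnot = 3.256

3.256


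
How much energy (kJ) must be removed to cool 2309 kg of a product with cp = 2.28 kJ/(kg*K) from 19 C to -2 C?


dT = 19 - (-2) = 21 K
Q = m * cp * dT = 2309 * 2.28 * 21
Q = 110555 kJ

110555


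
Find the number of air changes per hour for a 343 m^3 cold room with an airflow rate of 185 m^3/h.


ACH = flow / volume
ACH = 185 / 343
ACH = 0.539

0.539


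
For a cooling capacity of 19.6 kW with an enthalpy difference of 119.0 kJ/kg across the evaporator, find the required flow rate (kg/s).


m_dot = Q / dh
m_dot = 19.6 / 119.0
m_dot = 0.1647 kg/s

0.1647


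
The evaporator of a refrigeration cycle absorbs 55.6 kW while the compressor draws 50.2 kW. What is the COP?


COP = Q_evap / W
COP = 55.6 / 50.2
COP = 1.108

1.108


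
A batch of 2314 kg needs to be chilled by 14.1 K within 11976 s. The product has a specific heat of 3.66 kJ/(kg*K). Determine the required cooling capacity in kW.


Q = m * cp * dT / t
Q = 2314 * 3.66 * 14.1 / 11976
Q = 9.971 kW

9.971


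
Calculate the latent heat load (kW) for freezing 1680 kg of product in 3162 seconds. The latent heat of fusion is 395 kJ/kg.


Q_lat = m * h_fg / t
Q_lat = 1680 * 395 / 3162
Q_lat = 209.87 kW

209.87
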